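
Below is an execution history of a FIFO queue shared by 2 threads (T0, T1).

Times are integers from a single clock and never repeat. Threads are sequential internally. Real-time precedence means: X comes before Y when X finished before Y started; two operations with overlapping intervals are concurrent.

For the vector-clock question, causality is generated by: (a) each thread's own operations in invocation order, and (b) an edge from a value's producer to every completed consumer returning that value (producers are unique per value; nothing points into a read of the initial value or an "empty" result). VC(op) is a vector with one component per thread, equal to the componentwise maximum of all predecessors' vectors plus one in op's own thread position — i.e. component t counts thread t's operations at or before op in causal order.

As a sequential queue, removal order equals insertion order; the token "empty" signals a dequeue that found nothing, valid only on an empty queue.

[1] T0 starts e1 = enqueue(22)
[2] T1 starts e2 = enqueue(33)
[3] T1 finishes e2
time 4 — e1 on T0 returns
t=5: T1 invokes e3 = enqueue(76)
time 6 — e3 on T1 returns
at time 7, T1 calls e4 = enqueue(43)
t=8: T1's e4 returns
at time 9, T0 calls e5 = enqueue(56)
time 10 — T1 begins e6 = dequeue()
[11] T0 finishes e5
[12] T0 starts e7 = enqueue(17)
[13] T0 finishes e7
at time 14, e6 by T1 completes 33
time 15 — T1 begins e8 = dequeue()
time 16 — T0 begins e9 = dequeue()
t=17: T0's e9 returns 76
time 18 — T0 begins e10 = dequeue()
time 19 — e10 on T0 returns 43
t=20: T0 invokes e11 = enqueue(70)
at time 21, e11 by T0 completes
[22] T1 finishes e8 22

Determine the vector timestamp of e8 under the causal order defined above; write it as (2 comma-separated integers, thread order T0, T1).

root op e2, invoked 2: fresh clock plus T1's own tick → (0, 1)
root op e1, invoked 1: fresh clock plus T0's own tick → (1, 0)
merge at e3 (invoked 5): VC(e2)=(0, 1), own-thread bump on T1 → (0, 2)
merge at e5 (invoked 9): VC(e1)=(1, 0), own-thread bump on T0 → (2, 0)
merge at e4 (invoked 7): VC(e3)=(0, 2), own-thread bump on T1 → (0, 3)
merge at e7 (invoked 12): VC(e5)=(2, 0), own-thread bump on T0 → (3, 0)
merge at e6 (invoked 10): VC(e2)=(0, 1), VC(e4)=(0, 3), own-thread bump on T1 → (0, 4)
merge at e8 (invoked 15): VC(e1)=(1, 0), VC(e6)=(0, 4), own-thread bump on T1 → (1, 5)
merge at e9 (invoked 16): VC(e3)=(0, 2), VC(e7)=(3, 0), own-thread bump on T0 → (4, 2)
merge at e10 (invoked 18): VC(e4)=(0, 3), VC(e9)=(4, 2), own-thread bump on T0 → (5, 3)
merge at e11 (invoked 20): VC(e10)=(5, 3), own-thread bump on T0 → (6, 3)
target: VC(e8) = (1, 5)

(1, 5)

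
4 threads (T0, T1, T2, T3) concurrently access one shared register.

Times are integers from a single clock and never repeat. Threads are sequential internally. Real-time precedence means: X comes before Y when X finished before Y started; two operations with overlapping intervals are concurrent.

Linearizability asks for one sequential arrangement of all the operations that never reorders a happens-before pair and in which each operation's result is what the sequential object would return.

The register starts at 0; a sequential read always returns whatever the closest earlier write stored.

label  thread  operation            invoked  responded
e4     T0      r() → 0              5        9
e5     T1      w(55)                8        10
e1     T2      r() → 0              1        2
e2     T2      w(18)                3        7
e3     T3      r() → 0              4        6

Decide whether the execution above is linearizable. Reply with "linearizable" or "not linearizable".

linearizable

one valid linearization: e1, e3, e4, e2, e5
after step 1 (e1 r() → 0): value 0
after step 2 (e3 r() → 0): value 0
after step 3 (e4 r() → 0): value 0
after step 4 (e2 w(18)): value 18
after step 5 (e5 w(55)): value 55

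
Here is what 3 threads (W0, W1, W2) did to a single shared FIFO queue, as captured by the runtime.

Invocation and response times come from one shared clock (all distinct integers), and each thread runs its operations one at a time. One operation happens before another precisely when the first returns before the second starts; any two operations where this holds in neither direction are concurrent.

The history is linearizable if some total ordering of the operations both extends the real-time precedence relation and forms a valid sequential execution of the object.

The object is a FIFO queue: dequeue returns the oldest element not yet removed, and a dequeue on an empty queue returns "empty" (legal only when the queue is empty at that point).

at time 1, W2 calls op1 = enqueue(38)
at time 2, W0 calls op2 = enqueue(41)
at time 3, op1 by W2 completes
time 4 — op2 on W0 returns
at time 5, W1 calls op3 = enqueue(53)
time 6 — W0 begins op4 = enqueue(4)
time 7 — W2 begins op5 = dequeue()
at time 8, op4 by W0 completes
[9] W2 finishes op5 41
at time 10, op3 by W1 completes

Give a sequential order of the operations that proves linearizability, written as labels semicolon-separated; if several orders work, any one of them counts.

after step 1 (op2 enqueue(41)): queue <41>
after step 2 (op1 enqueue(38)): queue <41,38>
after step 3 (op3 enqueue(53)): queue <41,38,53>
after step 4 (op4 enqueue(4)): queue <41,38,53,4>
after step 5 (op5 dequeue() → 41): queue <38,53,4>

op2; op1; op3; op4; op5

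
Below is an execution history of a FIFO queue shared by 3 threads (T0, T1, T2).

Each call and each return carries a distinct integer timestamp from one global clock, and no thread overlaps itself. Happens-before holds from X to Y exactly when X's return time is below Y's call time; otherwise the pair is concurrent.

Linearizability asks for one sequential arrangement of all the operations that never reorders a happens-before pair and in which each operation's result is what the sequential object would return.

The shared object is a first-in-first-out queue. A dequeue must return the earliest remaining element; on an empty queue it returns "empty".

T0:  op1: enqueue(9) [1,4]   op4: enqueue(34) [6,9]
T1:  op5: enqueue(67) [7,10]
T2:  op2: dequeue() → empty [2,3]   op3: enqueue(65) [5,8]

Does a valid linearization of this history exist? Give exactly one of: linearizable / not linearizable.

one valid linearization: op2, op1, op3, op4, op5
step 1: op2 dequeue() → empty — queue <>
step 2: op1 enqueue(9) — queue <9>
step 3: op3 enqueue(65) — queue <9,65>
step 4: op4 enqueue(34) — queue <9,65,34>
step 5: op5 enqueue(67) — queue <9,65,34,67>

linearizable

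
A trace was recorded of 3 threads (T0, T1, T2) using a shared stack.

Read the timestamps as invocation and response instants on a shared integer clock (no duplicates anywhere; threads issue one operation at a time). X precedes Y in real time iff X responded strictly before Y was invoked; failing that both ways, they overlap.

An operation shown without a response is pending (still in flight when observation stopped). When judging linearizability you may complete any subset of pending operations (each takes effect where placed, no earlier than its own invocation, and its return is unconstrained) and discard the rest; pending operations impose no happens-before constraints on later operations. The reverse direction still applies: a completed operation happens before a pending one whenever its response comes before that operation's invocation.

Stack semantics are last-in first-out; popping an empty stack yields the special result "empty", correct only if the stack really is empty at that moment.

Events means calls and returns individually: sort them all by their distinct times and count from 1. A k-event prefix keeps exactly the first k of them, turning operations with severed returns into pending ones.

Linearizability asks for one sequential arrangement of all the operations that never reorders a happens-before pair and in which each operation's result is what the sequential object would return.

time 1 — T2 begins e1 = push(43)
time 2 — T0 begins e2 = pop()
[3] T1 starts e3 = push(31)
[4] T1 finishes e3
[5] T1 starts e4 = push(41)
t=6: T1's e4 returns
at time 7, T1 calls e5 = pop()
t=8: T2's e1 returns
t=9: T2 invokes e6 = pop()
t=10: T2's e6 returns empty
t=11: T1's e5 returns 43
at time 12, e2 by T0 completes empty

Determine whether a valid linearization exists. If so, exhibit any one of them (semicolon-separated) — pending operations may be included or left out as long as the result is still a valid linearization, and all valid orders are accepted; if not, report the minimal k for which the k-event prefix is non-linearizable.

not linearizable — minimal violating prefix: 10 events

already the first 10 events (up to e6's response at time 10) admit no linearization; the first 9 still do
every one of the 3 real-time-consistent orders over 4 completed stack ops fails the sequential spec
no completion choice of the 2 pending operations (e2, e5) rescues it — every subset was tried
one such order, e1, e3, e4, e6 (pending dropped), breaks at step 4 where e6 pop() → empty is illegal
one such order, e3, e1, e4, e6 (pending dropped), breaks at step 4 where e6 pop() → empty is illegal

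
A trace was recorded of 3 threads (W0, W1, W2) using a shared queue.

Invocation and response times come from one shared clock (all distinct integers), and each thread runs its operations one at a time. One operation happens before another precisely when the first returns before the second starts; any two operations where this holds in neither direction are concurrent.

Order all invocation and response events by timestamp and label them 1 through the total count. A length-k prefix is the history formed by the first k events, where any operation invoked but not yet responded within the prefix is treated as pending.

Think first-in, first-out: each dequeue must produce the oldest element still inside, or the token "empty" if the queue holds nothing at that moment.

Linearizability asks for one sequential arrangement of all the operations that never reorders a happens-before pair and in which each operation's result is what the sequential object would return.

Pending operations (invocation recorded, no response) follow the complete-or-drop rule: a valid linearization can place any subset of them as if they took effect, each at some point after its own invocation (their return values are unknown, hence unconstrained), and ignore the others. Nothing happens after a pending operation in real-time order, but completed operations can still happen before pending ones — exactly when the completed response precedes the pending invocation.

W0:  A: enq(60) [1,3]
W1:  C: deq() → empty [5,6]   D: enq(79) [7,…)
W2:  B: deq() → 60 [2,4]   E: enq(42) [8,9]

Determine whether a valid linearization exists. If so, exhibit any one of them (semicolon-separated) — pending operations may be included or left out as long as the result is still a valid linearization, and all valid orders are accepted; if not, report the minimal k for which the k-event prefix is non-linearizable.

1. A enq(60), leaving queue <60>
2. B deq() → 60, leaving queue <>
3. C deq() → empty, leaving queue <>
4. D enq(79) (pending, included), leaving queue <79>
5. E enq(42), leaving queue <79,42>

linearizable — witness: A; B; C; D; E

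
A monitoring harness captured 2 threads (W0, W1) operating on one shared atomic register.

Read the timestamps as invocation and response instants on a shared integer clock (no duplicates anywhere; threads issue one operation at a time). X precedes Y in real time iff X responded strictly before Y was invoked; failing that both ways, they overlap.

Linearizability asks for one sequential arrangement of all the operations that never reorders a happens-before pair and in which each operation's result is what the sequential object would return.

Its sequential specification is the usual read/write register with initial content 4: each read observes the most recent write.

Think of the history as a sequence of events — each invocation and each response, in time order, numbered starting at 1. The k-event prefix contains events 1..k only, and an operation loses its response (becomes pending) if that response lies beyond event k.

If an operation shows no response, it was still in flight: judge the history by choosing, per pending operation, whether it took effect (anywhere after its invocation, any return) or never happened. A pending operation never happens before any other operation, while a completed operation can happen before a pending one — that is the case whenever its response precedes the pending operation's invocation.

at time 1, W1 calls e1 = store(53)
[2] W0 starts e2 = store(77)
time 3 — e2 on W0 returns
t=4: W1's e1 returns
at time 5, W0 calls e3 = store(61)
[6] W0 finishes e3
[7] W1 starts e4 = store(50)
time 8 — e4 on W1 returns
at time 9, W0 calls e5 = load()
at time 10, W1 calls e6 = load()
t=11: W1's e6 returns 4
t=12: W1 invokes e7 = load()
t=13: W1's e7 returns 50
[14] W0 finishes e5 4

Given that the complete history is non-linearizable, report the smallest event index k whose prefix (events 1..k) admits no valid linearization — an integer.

11

a valid linearization of events 1..10 exists, for instance e1, e2, e3, e4:
step 1: e1 store(53) — value 53
step 2: e2 store(77) — value 77
step 3: e3 store(61) — value 61
step 4: e4 store(50) — value 50
with event 11 included (e6 responding at time 11), all real-time-consistent orders fail
no completion choice of the 1 pending operation (e5) rescues it — every subset was tried
take e1, e2, e3, e4, e6 (pending dropped): step 5 already fails, because e6 load() → 4 cannot occur there
take e2, e1, e3, e4, e6 (pending dropped): step 5 already fails, because e6 load() → 4 cannot occur there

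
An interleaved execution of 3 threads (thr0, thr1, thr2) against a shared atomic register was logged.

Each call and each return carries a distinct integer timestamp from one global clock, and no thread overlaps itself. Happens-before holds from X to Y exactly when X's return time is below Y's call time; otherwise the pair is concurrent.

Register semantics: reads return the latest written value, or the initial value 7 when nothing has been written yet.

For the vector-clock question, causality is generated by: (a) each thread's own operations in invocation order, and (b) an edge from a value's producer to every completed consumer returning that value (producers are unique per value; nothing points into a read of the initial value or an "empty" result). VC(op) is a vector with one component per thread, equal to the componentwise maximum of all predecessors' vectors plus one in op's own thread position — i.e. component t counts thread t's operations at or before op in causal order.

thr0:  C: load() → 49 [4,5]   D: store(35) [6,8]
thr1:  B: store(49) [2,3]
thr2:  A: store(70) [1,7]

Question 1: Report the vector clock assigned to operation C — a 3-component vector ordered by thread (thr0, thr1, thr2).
(1, 1, 0)

no predecessors for A (invoked 1): thr2 increments from zero → (0, 0, 1)
no predecessors for B (invoked 2): thr1 increments from zero → (0, 1, 0)
C, invoked 4, takes VC(B)=(0, 1, 0) under max, adds 1 for thr0 → (1, 1, 0)
D, invoked 6, takes VC(C)=(1, 1, 0) under max, adds 1 for thr0 → (2, 1, 0)
target: VC(C) = (1, 1, 0)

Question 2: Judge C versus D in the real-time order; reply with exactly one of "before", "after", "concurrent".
before

C spans [4,5], D spans [6,8]
resp(C)=5 < inv(D)=6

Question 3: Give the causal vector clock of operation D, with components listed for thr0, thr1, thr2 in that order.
(2, 1, 0)

invoked at 1, A has no predecessors; its own thr2 bump gives (0, 0, 1)
invoked at 2, B has no predecessors; its own thr1 bump gives (0, 1, 0)
C (invocation 4): componentwise max over VC(B)=(0, 1, 0), +1 at thr0, giving (1, 1, 0)
D (invocation 6): componentwise max over VC(C)=(1, 1, 0), +1 at thr0, giving (2, 1, 0)
target: VC(D) = (2, 1, 0)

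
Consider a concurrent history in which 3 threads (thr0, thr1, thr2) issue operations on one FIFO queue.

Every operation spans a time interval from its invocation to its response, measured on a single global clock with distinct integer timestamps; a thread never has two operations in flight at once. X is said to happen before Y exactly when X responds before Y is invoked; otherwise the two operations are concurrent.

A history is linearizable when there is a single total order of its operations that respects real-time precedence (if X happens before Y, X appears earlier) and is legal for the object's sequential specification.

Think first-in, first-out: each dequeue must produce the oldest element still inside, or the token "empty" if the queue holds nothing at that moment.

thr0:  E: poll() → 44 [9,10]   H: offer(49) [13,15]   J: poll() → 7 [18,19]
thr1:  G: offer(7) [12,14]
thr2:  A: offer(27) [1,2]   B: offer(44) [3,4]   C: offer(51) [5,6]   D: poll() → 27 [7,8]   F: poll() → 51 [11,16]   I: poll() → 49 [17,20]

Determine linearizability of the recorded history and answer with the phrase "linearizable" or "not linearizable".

one valid linearization: A, B, C, D, E, F, G, H, J, I
1. A offer(27), leaving queue <27>
2. B offer(44), leaving queue <27,44>
3. C offer(51), leaving queue <27,44,51>
4. D poll() → 27, leaving queue <44,51>
5. E poll() → 44, leaving queue <51>
6. F poll() → 51, leaving queue <>
7. G offer(7), leaving queue <7>
8. H offer(49), leaving queue <7,49>
9. J poll() → 7, leaving queue <49>
10. I poll() → 49, leaving queue <>

linearizable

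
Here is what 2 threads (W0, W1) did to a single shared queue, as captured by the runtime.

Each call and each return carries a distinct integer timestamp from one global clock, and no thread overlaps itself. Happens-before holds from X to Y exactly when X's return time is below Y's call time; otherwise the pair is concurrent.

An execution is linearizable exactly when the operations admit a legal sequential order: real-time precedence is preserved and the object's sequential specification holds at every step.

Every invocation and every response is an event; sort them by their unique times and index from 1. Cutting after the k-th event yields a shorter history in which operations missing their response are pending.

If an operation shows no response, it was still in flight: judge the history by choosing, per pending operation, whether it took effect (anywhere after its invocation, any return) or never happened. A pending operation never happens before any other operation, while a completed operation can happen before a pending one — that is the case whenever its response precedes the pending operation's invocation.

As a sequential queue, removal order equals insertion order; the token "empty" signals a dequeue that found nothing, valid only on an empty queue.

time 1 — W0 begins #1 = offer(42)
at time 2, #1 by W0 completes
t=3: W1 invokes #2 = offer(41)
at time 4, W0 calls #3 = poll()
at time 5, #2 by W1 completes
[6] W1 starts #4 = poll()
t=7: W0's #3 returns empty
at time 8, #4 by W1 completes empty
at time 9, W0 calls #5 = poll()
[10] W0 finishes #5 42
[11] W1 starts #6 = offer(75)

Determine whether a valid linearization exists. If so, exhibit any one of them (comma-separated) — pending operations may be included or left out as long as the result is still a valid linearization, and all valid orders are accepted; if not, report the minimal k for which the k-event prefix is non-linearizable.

prefix check: 1..6 passes, 1..7 fails once #3's time-7 response joins
all 2 real-time-respecting orders fail — 3 completed queue operations, no legal replay
no escape via the 1 pending operation (#4): every completion choice fails
sample order #1, #2, #3 (pending dropped) stalls at step 3 — #3 poll() → empty has no legal effect
sample order #1, #3, #2 (pending dropped) stalls at step 2 — #3 poll() → empty has no legal effect

not linearizable — minimal violating prefix: 7 events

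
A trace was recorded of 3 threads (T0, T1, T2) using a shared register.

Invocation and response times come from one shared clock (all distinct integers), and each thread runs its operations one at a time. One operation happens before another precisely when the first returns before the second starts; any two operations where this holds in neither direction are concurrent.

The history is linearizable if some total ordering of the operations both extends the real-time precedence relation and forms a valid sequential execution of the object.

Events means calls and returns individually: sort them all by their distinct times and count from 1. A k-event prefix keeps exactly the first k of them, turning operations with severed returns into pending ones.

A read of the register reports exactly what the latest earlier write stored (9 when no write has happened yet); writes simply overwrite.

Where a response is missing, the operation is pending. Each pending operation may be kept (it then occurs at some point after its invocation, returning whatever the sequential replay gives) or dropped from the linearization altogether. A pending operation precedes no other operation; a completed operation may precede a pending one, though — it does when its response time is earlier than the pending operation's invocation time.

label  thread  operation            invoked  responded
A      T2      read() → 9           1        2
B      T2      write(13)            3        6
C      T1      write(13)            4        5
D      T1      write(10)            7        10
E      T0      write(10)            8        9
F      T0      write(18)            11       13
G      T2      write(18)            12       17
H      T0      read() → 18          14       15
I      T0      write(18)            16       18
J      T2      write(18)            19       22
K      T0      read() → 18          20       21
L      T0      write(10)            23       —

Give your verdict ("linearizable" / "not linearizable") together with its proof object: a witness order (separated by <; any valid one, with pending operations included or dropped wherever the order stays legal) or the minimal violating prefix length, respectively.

1. A read() → 9, leaving value 9
2. B write(13), leaving value 13
3. C write(13), leaving value 13
4. D write(10), leaving value 10
5. E write(10), leaving value 10
6. F write(18), leaving value 18
7. G write(18), leaving value 18
8. H read() → 18, leaving value 18
9. I write(18), leaving value 18
10. J write(18), leaving value 18
11. K read() → 18, leaving value 18

linearizable — witness: A < B < C < D < E < F < G < H < I < J < K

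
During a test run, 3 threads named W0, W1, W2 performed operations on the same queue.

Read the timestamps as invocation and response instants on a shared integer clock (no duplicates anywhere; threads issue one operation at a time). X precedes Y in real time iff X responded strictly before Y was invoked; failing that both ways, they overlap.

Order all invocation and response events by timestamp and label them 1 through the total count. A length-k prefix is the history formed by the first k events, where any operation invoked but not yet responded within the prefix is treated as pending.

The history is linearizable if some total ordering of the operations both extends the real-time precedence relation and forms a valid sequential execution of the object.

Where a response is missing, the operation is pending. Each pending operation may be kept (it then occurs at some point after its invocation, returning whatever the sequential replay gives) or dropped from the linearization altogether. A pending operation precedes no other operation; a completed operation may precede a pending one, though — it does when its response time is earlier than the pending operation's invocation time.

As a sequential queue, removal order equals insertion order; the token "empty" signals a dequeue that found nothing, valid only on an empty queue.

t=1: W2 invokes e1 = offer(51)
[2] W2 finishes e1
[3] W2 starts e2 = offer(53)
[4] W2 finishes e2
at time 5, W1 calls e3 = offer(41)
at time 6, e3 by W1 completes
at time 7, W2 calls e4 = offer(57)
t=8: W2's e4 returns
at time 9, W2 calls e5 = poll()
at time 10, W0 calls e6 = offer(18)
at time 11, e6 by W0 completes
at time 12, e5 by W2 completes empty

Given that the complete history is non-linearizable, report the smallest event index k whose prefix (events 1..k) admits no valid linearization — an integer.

12

events 1..11 are linearizable, e.g. via e1, e2, e3, e4, e5, e6:
step 1: e1 offer(51) — queue <51>
step 2: e2 offer(53) — queue <51,53>
step 3: e3 offer(41) — queue <51,53,41>
step 4: e4 offer(57) — queue <51,53,41,57>
step 5: e5 poll() (pending, included) — queue <53,41,57>
step 6: e6 offer(18) — queue <53,41,57,18>
include event 12 — e5 responding at 12 — and every candidate order breaks
e.g. e1, e2, e3, e4, e5, e6: illegal at step 5, since e5 poll() → empty cannot apply there
e.g. e1, e2, e3, e4, e6, e5: illegal at step 6, since e5 poll() → empty cannot apply there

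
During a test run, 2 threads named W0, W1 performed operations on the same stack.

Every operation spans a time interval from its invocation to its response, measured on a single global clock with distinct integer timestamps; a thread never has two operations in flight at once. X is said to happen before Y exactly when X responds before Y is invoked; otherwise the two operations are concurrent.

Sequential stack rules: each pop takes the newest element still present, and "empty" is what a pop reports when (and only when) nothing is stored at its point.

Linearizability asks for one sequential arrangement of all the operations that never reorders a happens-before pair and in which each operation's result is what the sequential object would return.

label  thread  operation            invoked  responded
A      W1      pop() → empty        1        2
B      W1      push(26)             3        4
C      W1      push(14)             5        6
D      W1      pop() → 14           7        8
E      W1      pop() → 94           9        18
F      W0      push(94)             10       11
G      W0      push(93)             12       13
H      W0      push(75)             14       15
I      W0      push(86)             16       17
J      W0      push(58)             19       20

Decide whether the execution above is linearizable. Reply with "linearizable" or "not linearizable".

linearizable

witness order: A, B, C, D, F, E, G, H, I, J
1. A pop() → empty, leaving stack <>
2. B push(26), leaving stack <26>
3. C push(14), leaving stack <26,14>
4. D pop() → 14, leaving stack <26>
5. F push(94), leaving stack <26,94>
6. E pop() → 94, leaving stack <26>
7. G push(93), leaving stack <26,93>
8. H push(75), leaving stack <26,93,75>
9. I push(86), leaving stack <26,93,75,86>
10. J push(58), leaving stack <26,93,75,86,58>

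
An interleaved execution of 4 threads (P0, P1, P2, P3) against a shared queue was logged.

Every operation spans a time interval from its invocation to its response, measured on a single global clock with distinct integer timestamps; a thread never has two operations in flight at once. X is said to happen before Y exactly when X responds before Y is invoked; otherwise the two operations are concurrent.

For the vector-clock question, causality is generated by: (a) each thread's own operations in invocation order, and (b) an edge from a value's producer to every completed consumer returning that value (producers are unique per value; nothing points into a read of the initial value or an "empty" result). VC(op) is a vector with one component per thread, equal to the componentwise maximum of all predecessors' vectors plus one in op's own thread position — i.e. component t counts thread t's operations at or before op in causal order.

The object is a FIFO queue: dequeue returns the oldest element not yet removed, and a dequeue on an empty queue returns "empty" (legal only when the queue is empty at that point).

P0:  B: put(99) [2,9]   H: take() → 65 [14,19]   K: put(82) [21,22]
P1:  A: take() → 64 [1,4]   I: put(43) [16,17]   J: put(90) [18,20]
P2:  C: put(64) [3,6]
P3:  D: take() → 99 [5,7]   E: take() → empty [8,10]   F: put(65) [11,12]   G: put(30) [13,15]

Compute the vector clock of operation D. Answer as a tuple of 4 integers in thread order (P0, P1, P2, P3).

(1, 0, 0, 1)

C (invocation 3): nothing precedes it; P2's component alone gives (0, 0, 1, 0)
B (invocation 2): nothing precedes it; P0's component alone gives (1, 0, 0, 0)
merge at A (invoked 1): VC(C)=(0, 0, 1, 0), own-thread bump on P1 → (0, 1, 1, 0)
merge at D (invoked 5): VC(B)=(1, 0, 0, 0), own-thread bump on P3 → (1, 0, 0, 1)
merge at I (invoked 16): VC(A)=(0, 1, 1, 0), own-thread bump on P1 → (0, 2, 1, 0)
merge at E (invoked 8): VC(D)=(1, 0, 0, 1), own-thread bump on P3 → (1, 0, 0, 2)
merge at J (invoked 18): VC(I)=(0, 2, 1, 0), own-thread bump on P1 → (0, 3, 1, 0)
merge at F (invoked 11): VC(E)=(1, 0, 0, 2), own-thread bump on P3 → (1, 0, 0, 3)
merge at G (invoked 13): VC(F)=(1, 0, 0, 3), own-thread bump on P3 → (1, 0, 0, 4)
merge at H (invoked 14): VC(B)=(1, 0, 0, 0), VC(F)=(1, 0, 0, 3), own-thread bump on P0 → (2, 0, 0, 3)
merge at K (invoked 21): VC(H)=(2, 0, 0, 3), own-thread bump on P0 → (3, 0, 0, 3)
target: VC(D) = (1, 0, 0, 1)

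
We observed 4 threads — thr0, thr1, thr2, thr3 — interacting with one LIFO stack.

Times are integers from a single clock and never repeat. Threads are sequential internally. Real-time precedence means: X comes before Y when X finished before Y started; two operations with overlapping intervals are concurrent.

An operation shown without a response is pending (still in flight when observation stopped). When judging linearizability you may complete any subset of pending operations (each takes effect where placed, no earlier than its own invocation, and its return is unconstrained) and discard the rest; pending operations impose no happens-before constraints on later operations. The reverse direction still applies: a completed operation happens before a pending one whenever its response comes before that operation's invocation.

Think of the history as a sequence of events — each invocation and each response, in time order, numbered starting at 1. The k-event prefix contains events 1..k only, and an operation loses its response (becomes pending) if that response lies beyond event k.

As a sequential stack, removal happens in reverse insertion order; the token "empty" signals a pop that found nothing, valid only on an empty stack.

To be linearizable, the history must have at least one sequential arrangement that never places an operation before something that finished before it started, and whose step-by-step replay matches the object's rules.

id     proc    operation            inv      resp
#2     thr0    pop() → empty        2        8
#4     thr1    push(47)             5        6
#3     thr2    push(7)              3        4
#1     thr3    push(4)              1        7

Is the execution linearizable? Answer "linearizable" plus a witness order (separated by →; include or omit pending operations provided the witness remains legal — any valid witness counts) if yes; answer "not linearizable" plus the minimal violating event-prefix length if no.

after step 1 (#2 pop() → empty): stack <>
after step 2 (#1 push(4)): stack <4>
after step 3 (#3 push(7)): stack <4,7>
after step 4 (#4 push(47)): stack <4,7,47>

linearizable — witness: #2 → #1 → #3 → #4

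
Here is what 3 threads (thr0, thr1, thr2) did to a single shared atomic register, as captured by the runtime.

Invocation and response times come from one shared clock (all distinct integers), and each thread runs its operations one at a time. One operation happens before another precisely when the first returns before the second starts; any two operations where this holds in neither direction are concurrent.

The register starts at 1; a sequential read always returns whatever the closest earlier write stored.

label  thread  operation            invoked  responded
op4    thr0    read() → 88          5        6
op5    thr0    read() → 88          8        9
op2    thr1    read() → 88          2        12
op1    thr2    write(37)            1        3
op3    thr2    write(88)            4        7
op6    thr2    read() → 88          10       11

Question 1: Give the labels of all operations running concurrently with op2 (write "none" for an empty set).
Answer: op1, op3, op4, op5, op6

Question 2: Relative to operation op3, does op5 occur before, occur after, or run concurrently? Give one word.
Answer: after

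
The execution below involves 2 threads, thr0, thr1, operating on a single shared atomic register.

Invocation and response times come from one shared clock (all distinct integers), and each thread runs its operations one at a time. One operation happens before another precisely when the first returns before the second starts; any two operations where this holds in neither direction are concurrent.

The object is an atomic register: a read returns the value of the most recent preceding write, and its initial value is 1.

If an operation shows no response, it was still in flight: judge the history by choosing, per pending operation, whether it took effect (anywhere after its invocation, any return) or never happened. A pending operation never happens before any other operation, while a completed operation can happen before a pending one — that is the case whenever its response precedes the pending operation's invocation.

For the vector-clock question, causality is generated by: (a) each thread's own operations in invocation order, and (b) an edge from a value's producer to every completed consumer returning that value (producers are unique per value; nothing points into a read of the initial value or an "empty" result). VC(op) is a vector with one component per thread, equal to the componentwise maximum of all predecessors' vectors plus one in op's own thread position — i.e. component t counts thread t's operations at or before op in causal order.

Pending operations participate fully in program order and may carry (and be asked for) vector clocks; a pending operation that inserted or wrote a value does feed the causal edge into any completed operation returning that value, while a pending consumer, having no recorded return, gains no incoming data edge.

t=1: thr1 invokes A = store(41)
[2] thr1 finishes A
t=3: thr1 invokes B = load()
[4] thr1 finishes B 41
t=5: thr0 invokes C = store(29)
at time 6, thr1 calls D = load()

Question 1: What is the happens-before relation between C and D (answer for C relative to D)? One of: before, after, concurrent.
C spans [5,…), D spans [6,…)
the intervals overlap in both directions

concurrent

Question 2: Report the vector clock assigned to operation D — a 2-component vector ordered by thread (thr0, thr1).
root op A, invoked 1: fresh clock plus thr1's own tick → (0, 1)
root op C, invoked 5: fresh clock plus thr0's own tick → (1, 0)
merge at B (invoked 3): VC(A)=(0, 1), own-thread bump on thr1 → (0, 2)
merge at D (invoked 6): VC(B)=(0, 2), own-thread bump on thr1 → (0, 3)
target: VC(D) = (0, 3)

(0, 3)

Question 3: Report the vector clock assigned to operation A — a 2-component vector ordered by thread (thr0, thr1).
A, invoked 1, has no incoming edges; only thr1's bump applies → (0, 1)
C, invoked 5, has no incoming edges; only thr0's bump applies → (1, 0)
from VC(A)=(0, 1), B (invoked 3) maxes components and bumps thr1 → (0, 2)
from VC(B)=(0, 2), D (invoked 6) maxes components and bumps thr1 → (0, 3)
target: VC(A) = (0, 1)

(0, 1)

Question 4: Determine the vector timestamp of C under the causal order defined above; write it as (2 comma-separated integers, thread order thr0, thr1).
A (invocation 1): nothing precedes it; thr1's component alone gives (0, 1)
C (invocation 5): nothing precedes it; thr0's component alone gives (1, 0)
B (invocation 3): componentwise max over VC(A)=(0, 1), +1 at thr1, giving (0, 2)
D (invocation 6): componentwise max over VC(B)=(0, 2), +1 at thr1, giving (0, 3)
target: VC(C) = (1, 0)

(1, 0)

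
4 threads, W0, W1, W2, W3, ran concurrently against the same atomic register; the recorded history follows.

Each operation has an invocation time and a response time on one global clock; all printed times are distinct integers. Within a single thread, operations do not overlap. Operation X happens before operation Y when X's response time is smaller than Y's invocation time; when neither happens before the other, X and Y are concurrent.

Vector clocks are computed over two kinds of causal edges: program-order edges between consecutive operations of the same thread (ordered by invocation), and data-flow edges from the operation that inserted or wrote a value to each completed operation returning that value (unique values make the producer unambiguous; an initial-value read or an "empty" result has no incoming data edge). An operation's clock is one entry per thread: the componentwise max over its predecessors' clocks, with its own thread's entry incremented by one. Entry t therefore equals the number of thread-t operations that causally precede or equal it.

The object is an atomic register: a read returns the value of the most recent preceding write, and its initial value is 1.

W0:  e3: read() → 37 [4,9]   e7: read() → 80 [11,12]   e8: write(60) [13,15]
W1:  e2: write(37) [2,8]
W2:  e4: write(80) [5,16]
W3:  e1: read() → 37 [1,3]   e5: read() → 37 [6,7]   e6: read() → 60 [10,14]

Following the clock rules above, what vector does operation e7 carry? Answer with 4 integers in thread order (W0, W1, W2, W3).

e4, invoked 5, has no incoming edges; only W2's bump applies → (0, 0, 1, 0)
e2, invoked 2, has no incoming edges; only W1's bump applies → (0, 1, 0, 0)
merge at e1 (invoked 1): VC(e2)=(0, 1, 0, 0), own-thread bump on W3 → (0, 1, 0, 1)
merge at e3 (invoked 4): VC(e2)=(0, 1, 0, 0), own-thread bump on W0 → (1, 1, 0, 0)
merge at e5 (invoked 6): VC(e1)=(0, 1, 0, 1), VC(e2)=(0, 1, 0, 0), own-thread bump on W3 → (0, 1, 0, 2)
merge at e7 (invoked 11): VC(e3)=(1, 1, 0, 0), VC(e4)=(0, 0, 1, 0), own-thread bump on W0 → (2, 1, 1, 0)
merge at e8 (invoked 13): VC(e7)=(2, 1, 1, 0), own-thread bump on W0 → (3, 1, 1, 0)
merge at e6 (invoked 10): VC(e5)=(0, 1, 0, 2), VC(e8)=(3, 1, 1, 0), own-thread bump on W3 → (3, 1, 1, 3)
target: VC(e7) = (2, 1, 1, 0)

(2, 1, 1, 0)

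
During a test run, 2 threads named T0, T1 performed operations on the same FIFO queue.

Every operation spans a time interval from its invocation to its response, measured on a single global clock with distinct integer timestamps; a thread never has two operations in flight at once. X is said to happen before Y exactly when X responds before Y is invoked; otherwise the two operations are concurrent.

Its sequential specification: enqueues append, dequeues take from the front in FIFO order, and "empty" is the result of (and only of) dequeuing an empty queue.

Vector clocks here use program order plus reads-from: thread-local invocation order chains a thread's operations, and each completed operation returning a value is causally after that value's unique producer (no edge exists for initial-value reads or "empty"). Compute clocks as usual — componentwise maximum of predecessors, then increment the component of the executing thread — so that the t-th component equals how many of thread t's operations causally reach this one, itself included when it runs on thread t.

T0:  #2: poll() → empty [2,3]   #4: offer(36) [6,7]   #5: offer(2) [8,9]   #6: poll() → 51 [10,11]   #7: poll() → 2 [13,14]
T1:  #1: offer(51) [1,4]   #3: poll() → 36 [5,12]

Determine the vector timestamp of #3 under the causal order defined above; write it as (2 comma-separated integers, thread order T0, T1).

#1, invoked 1, has no incoming edges; only T1's bump applies → (0, 1)
#2, invoked 2, has no incoming edges; only T0's bump applies → (1, 0)
VC(#4, invoked at 6): max of VC(#2)=(1, 0), then +1 on thread T0 → (2, 0)
VC(#5, invoked at 8): max of VC(#4)=(2, 0), then +1 on thread T0 → (3, 0)
VC(#3, invoked at 5): max of VC(#1)=(0, 1), VC(#4)=(2, 0), then +1 on thread T1 → (2, 2)
VC(#6, invoked at 10): max of VC(#1)=(0, 1), VC(#5)=(3, 0), then +1 on thread T0 → (4, 1)
VC(#7, invoked at 13): max of VC(#5)=(3, 0), VC(#6)=(4, 1), then +1 on thread T0 → (5, 1)
target: VC(#3) = (2, 2)

(2, 2)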